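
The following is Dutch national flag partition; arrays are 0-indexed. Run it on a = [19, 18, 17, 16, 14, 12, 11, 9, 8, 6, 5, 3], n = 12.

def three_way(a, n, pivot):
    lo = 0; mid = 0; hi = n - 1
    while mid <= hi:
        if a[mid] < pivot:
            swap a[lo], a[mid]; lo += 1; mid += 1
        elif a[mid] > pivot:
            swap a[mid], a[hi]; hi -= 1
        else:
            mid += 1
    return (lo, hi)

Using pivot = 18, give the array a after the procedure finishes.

pivot = 18; lo=0, mid=0, hi=11
a[mid]=19>18: swap a[0],a[11]; hi=10 → [3, 18, 17, 16, 14, 12, 11, 9, 8, 6, 5, 19]
a[mid]=3<18: swap a[0],a[0]; lo=1,mid=1 → [3, 18, 17, 16, 14, 12, 11, 9, 8, 6, 5, 19]
a[mid]=18=18: mid=2
a[mid]=17<18: swap a[1],a[2]; lo=2,mid=3 → [3, 17, 18, 16, 14, 12, 11, 9, 8, 6, 5, 19]
a[mid]=16<18: swap a[2],a[3]; lo=3,mid=4 → [3, 17, 16, 18, 14, 12, 11, 9, 8, 6, 5, 19]
a[mid]=14<18: swap a[3],a[4]; lo=4,mid=5 → [3, 17, 16, 14, 18, 12, 11, 9, 8, 6, 5, 19]
a[mid]=12<18: swap a[4],a[5]; lo=5,mid=6 → [3, 17, 16, 14, 12, 18, 11, 9, 8, 6, 5, 19]
a[mid]=11<18: swap a[5],a[6]; lo=6,mid=7 → [3, 17, 16, 14, 12, 11, 18, 9, 8, 6, 5, 19]
a[mid]=9<18: swap a[6],a[7]; lo=7,mid=8 → [3, 17, 16, 14, 12, 11, 9, 18, 8, 6, 5, 19]
a[mid]=8<18: swap a[7],a[8]; lo=8,mid=9 → [3, 17, 16, 14, 12, 11, 9, 8, 18, 6, 5, 19]
a[mid]=6<18: swap a[8],a[9]; lo=9,mid=10 → [3, 17, 16, 14, 12, 11, 9, 8, 6, 18, 5, 19]
a[mid]=5<18: swap a[9],a[10]; lo=10,mid=11 → [3, 17, 16, 14, 12, 11, 9, 8, 6, 5, 18, 19]
end: lo=10, hi=10; a = [3, 17, 16, 14, 12, 11, 9, 8, 6, 5, 18, 19]

[3, 17, 16, 14, 12, 11, 9, 8, 6, 5, 18, 19]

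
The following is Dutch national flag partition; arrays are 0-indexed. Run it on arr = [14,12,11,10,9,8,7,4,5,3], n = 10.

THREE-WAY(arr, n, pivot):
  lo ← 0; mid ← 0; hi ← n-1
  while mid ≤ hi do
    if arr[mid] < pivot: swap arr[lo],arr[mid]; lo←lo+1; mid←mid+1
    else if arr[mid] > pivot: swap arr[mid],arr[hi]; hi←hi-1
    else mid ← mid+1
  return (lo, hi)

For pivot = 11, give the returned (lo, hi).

pivot = 11; lo=0, mid=0, hi=9
arr[mid]=14>11: swap arr[0],arr[9]; hi=8 → [3,12,11,10,9,8,7,4,5,14]
arr[mid]=3<11: swap arr[0],arr[0]; lo=1,mid=1 → [3,12,11,10,9,8,7,4,5,14]
arr[mid]=12>11: swap arr[1],arr[8]; hi=7 → [3,5,11,10,9,8,7,4,12,14]
arr[mid]=5<11: swap arr[1],arr[1]; lo=2,mid=2 → [3,5,11,10,9,8,7,4,12,14]
arr[mid]=11=11: mid=3
arr[mid]=10<11: swap arr[2],arr[3]; lo=3,mid=4 → [3,5,10,11,9,8,7,4,12,14]
arr[mid]=9<11: swap arr[3],arr[4]; lo=4,mid=5 → [3,5,10,9,11,8,7,4,12,14]
arr[mid]=8<11: swap arr[4],arr[5]; lo=5,mid=6 → [3,5,10,9,8,11,7,4,12,14]
arr[mid]=7<11: swap arr[5],arr[6]; lo=6,mid=7 → [3,5,10,9,8,7,11,4,12,14]
arr[mid]=4<11: swap arr[6],arr[7]; lo=7,mid=8 → [3,5,10,9,8,7,4,11,12,14]
end: lo=7, hi=7; arr = [3,5,10,9,8,7,4,11,12,14]

(7, 7)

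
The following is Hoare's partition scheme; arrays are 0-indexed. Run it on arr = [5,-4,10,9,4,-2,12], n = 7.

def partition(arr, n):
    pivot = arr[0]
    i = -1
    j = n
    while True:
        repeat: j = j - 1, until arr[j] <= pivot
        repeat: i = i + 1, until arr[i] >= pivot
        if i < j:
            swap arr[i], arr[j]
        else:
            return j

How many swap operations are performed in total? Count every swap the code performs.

2

pivot = arr[0] = 5; i = -1, j = 7
j→5 (arr[5]=-2≤5), i→0 (arr[0]=5≥5); i<j, swap → [-2,-4,10,9,4,5,12]
j→4 (arr[4]=4≤5), i→2 (arr[2]=10≥5); i<j, swap → [-2,-4,4,9,10,5,12]
j→2, i→3; i≥j, return j=2. arr = [-2,-4,4,9,10,5,12]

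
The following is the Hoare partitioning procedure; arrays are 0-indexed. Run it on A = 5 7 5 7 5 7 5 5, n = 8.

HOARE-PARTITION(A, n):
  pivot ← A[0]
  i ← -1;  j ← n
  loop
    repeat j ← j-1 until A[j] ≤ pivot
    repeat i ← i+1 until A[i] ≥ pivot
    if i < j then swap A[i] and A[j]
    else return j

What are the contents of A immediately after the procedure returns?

5 5 5 7 5 7 7 5

pivot=5
j stops at 7 (5), i stops at 0 (5); swap ⇒ 5 7 5 7 5 7 5 5
j stops at 6 (5), i stops at 1 (7); swap ⇒ 5 5 5 7 5 7 7 5
j stops at 4 (5), i stops at 2 (5); swap ⇒ 5 5 5 7 5 7 7 5
j stops at 2, i stops at 3; i≥j ⇒ return 2. A=5 5 5 7 5 7 7 5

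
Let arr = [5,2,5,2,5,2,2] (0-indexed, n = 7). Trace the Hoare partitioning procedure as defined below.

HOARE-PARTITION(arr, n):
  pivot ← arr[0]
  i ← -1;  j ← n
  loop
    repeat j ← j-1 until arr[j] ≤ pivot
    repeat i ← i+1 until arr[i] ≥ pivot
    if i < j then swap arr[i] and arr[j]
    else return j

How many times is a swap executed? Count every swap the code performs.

pivot = arr[0] = 5; i = -1, j = 7
j→6 (arr[6]=2≤5), i→0 (arr[0]=5≥5); i<j, swap → [2,2,5,2,5,2,5]
j→5 (arr[5]=2≤5), i→2 (arr[2]=5≥5); i<j, swap → [2,2,2,2,5,5,5]
j→4, i→4; i≥j, return j=4. arr = [2,2,2,2,5,5,5]

2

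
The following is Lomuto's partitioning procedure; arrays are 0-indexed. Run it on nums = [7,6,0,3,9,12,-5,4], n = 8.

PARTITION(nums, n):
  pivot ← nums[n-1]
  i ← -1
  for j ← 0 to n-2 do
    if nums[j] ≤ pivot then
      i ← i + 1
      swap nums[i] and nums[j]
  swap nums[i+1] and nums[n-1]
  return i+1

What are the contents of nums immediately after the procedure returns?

[0,3,-5,4,9,12,7,6]

pivot = nums[7] = 4; i = -1
j=0: nums[0]=7 > 4 → no swap
j=1: nums[1]=6 > 4 → no swap
j=2: nums[2]=0 ≤ 4 → i=0, swap nums[0],nums[2] → [0,6,7,3,9,12,-5,4]
j=3: nums[3]=3 ≤ 4 → i=1, swap nums[1],nums[3] → [0,3,7,6,9,12,-5,4]
j=4: nums[4]=9 > 4 → no swap
j=5: nums[5]=12 > 4 → no swap
j=6: nums[6]=-5 ≤ 4 → i=2, swap nums[2],nums[6] → [0,3,-5,6,9,12,7,4]
final swap nums[3],nums[7] → [0,3,-5,4,9,12,7,6]; return 3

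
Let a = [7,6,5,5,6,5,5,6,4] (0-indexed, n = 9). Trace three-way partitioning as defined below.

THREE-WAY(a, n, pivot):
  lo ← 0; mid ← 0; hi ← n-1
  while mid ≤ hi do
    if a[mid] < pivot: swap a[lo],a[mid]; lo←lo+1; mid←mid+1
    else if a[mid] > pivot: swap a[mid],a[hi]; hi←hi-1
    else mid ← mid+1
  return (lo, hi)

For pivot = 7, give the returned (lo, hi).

pivot = 7; lo=0, mid=0, hi=8
a[mid]=7=7: mid=1
a[mid]=6<7: swap a[0],a[1]; lo=1,mid=2 → [6,7,5,5,6,5,5,6,4]
a[mid]=5<7: swap a[1],a[2]; lo=2,mid=3 → [6,5,7,5,6,5,5,6,4]
a[mid]=5<7: swap a[2],a[3]; lo=3,mid=4 → [6,5,5,7,6,5,5,6,4]
a[mid]=6<7: swap a[3],a[4]; lo=4,mid=5 → [6,5,5,6,7,5,5,6,4]
a[mid]=5<7: swap a[4],a[5]; lo=5,mid=6 → [6,5,5,6,5,7,5,6,4]
a[mid]=5<7: swap a[5],a[6]; lo=6,mid=7 → [6,5,5,6,5,5,7,6,4]
a[mid]=6<7: swap a[6],a[7]; lo=7,mid=8 → [6,5,5,6,5,5,6,7,4]
a[mid]=4<7: swap a[7],a[8]; lo=8,mid=9 → [6,5,5,6,5,5,6,4,7]
end: lo=8, hi=8; a = [6,5,5,6,5,5,6,4,7]

(8, 8)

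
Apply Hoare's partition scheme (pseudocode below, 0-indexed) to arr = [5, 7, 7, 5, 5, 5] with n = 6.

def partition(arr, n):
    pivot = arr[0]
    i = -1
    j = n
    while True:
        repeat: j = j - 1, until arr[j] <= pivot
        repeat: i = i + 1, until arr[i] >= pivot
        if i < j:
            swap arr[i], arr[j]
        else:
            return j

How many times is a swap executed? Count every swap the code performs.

3

pivot = arr[0] = 5; i = -1, j = 6
j→5 (arr[5]=5≤5), i→0 (arr[0]=5≥5); i<j, swap → [5, 7, 7, 5, 5, 5]
j→4 (arr[4]=5≤5), i→1 (arr[1]=7≥5); i<j, swap → [5, 5, 7, 5, 7, 5]
j→3 (arr[3]=5≤5), i→2 (arr[2]=7≥5); i<j, swap → [5, 5, 5, 7, 7, 5]
j→2, i→3; i≥j, return j=2. arr = [5, 5, 5, 7, 7, 5]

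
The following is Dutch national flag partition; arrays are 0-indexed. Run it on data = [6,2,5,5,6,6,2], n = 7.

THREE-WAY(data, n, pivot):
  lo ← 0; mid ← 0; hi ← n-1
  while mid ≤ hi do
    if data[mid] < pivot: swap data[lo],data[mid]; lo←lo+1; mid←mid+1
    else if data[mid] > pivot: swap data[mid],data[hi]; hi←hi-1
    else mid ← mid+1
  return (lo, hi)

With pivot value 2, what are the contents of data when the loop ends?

[2,2,5,6,6,5,6]

lo=0 mid=0 hi=6
6>2: swap(0,6), hi=5 ⇒ [2,2,5,5,6,6,6]
2=2: mid=1
2=2: mid=2
5>2: swap(2,5), hi=4 ⇒ [2,2,6,5,6,5,6]
6>2: swap(2,4), hi=3 ⇒ [2,2,6,5,6,5,6]
6>2: swap(2,3), hi=2 ⇒ [2,2,5,6,6,5,6]
5>2: swap(2,2), hi=1 ⇒ [2,2,5,6,6,5,6]
done. lo=0 hi=1; data=[2,2,5,6,6,5,6]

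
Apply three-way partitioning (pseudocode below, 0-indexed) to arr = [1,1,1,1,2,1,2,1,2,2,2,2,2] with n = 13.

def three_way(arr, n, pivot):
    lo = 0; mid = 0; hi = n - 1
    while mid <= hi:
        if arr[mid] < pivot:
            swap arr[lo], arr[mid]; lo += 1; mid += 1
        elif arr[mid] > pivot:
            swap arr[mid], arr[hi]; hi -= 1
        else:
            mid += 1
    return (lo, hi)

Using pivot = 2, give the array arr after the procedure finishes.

pivot = 2; lo=0, mid=0, hi=12
arr[mid]=1<2: swap arr[0],arr[0]; lo=1,mid=1 → [1,1,1,1,2,1,2,1,2,2,2,2,2]
arr[mid]=1<2: swap arr[1],arr[1]; lo=2,mid=2 → [1,1,1,1,2,1,2,1,2,2,2,2,2]
arr[mid]=1<2: swap arr[2],arr[2]; lo=3,mid=3 → [1,1,1,1,2,1,2,1,2,2,2,2,2]
arr[mid]=1<2: swap arr[3],arr[3]; lo=4,mid=4 → [1,1,1,1,2,1,2,1,2,2,2,2,2]
arr[mid]=2=2: mid=5
arr[mid]=1<2: swap arr[4],arr[5]; lo=5,mid=6 → [1,1,1,1,1,2,2,1,2,2,2,2,2]
arr[mid]=2=2: mid=7
arr[mid]=1<2: swap arr[5],arr[7]; lo=6,mid=8 → [1,1,1,1,1,1,2,2,2,2,2,2,2]
arr[mid]=2=2: mid=9
arr[mid]=2=2: mid=10
arr[mid]=2=2: mid=11
arr[mid]=2=2: mid=12
arr[mid]=2=2: mid=13
end: lo=6, hi=12; arr = [1,1,1,1,1,1,2,2,2,2,2,2,2]

[1,1,1,1,1,1,2,2,2,2,2,2,2]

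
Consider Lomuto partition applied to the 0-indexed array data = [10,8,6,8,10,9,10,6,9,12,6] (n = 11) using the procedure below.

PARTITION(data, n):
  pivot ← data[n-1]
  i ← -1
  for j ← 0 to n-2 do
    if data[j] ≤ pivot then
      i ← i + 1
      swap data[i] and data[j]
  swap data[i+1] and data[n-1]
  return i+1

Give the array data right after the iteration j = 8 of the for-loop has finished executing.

pivot = data[10] = 6; i = -1
j=0: data[0]=10 > 6 → no swap
j=1: data[1]=8 > 6 → no swap
j=2: data[2]=6 ≤ 6 → i=0, swap data[0],data[2] → [6,8,10,8,10,9,10,6,9,12,6]
j=3: data[3]=8 > 6 → no swap
j=4: data[4]=10 > 6 → no swap
j=5: data[5]=9 > 6 → no swap
j=6: data[6]=10 > 6 → no swap
j=7: data[7]=6 ≤ 6 → i=1, swap data[1],data[7] → [6,6,10,8,10,9,10,8,9,12,6]
j=8: data[8]=9 > 6 → no swap
(after j=8) data = [6,6,10,8,10,9,10,8,9,12,6]

[6,6,10,8,10,9,10,8,9,12,6]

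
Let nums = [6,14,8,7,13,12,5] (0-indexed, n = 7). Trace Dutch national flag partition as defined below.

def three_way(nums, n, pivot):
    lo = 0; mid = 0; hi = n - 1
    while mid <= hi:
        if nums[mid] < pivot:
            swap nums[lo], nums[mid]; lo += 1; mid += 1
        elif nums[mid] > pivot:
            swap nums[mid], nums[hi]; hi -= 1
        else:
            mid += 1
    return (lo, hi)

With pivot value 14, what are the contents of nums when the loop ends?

lo=0 mid=0 hi=6
6<14: swap(0,0), lo=1 mid=1 ⇒ [6,14,8,7,13,12,5]
14=14: mid=2
8<14: swap(1,2), lo=2 mid=3 ⇒ [6,8,14,7,13,12,5]
7<14: swap(2,3), lo=3 mid=4 ⇒ [6,8,7,14,13,12,5]
13<14: swap(3,4), lo=4 mid=5 ⇒ [6,8,7,13,14,12,5]
12<14: swap(4,5), lo=5 mid=6 ⇒ [6,8,7,13,12,14,5]
5<14: swap(5,6), lo=6 mid=7 ⇒ [6,8,7,13,12,5,14]
done. lo=6 hi=6; nums=[6,8,7,13,12,5,14]

[6,8,7,13,12,5,14]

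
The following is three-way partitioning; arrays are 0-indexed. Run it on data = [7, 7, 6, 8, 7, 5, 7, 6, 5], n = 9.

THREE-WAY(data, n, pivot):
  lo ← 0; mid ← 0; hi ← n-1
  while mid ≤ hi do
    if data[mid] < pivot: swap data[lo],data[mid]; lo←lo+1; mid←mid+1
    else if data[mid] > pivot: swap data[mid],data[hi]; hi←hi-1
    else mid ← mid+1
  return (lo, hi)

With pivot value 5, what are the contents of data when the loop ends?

[5, 5, 8, 7, 6, 7, 6, 7, 7]

pivot = 5; lo=0, mid=0, hi=8
data[mid]=7>5: swap data[0],data[8]; hi=7 → [5, 7, 6, 8, 7, 5, 7, 6, 7]
data[mid]=5=5: mid=1
data[mid]=7>5: swap data[1],data[7]; hi=6 → [5, 6, 6, 8, 7, 5, 7, 7, 7]
data[mid]=6>5: swap data[1],data[6]; hi=5 → [5, 7, 6, 8, 7, 5, 6, 7, 7]
data[mid]=7>5: swap data[1],data[5]; hi=4 → [5, 5, 6, 8, 7, 7, 6, 7, 7]
data[mid]=5=5: mid=2
data[mid]=6>5: swap data[2],data[4]; hi=3 → [5, 5, 7, 8, 6, 7, 6, 7, 7]
data[mid]=7>5: swap data[2],data[3]; hi=2 → [5, 5, 8, 7, 6, 7, 6, 7, 7]
data[mid]=8>5: swap data[2],data[2]; hi=1 → [5, 5, 8, 7, 6, 7, 6, 7, 7]
end: lo=0, hi=1; data = [5, 5, 8, 7, 6, 7, 6, 7, 7]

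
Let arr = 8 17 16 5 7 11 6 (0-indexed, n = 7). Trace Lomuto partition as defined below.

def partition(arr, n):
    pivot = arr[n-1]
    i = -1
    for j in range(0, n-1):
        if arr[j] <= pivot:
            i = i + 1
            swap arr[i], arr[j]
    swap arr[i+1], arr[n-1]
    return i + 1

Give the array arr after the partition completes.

pivot=6, i=-1
j=0: 8>6, skip
j=1: 17>6, skip
j=2: 16>6, skip
j=3: 5≤6, i=0, swap(0,3) ⇒ 5 17 16 8 7 11 6
j=4: 7>6, skip
j=5: 11>6, skip
swap(1,6) ⇒ 5 6 16 8 7 11 17; return 1

5 6 16 8 7 11 17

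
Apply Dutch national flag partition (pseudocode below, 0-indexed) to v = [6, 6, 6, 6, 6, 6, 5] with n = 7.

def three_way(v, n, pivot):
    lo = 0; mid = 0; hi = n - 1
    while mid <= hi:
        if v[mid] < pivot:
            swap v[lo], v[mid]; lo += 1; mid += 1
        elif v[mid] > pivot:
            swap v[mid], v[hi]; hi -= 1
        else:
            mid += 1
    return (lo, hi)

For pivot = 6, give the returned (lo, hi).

(1, 6)

pivot = 6; lo=0, mid=0, hi=6
v[mid]=6=6: mid=1
v[mid]=6=6: mid=2
v[mid]=6=6: mid=3
v[mid]=6=6: mid=4
v[mid]=6=6: mid=5
v[mid]=6=6: mid=6
v[mid]=5<6: swap v[0],v[6]; lo=1,mid=7 → [5, 6, 6, 6, 6, 6, 6]
end: lo=1, hi=6; v = [5, 6, 6, 6, 6, 6, 6]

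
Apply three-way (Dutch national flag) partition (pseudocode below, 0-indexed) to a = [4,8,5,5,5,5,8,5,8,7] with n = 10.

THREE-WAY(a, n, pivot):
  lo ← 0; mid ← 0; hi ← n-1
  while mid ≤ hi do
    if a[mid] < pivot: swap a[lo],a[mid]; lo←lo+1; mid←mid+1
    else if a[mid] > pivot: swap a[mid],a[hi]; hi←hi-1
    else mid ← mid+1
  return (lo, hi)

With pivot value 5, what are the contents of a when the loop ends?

[4,5,5,5,5,5,8,8,7,8]

lo=0 mid=0 hi=9
4<5: swap(0,0), lo=1 mid=1 ⇒ [4,8,5,5,5,5,8,5,8,7]
8>5: swap(1,9), hi=8 ⇒ [4,7,5,5,5,5,8,5,8,8]
7>5: swap(1,8), hi=7 ⇒ [4,8,5,5,5,5,8,5,7,8]
8>5: swap(1,7), hi=6 ⇒ [4,5,5,5,5,5,8,8,7,8]
5=5: mid=2
5=5: mid=3
5=5: mid=4
5=5: mid=5
5=5: mid=6
8>5: swap(6,6), hi=5 ⇒ [4,5,5,5,5,5,8,8,7,8]
done. lo=1 hi=5; a=[4,5,5,5,5,5,8,8,7,8]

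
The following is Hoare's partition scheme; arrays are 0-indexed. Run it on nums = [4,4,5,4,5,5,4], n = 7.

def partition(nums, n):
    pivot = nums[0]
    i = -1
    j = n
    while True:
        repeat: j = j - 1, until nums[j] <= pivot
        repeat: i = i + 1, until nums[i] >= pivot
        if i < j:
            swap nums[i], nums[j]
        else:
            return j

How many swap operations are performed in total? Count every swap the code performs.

2

pivot = nums[0] = 4; i = -1, j = 7
j→6 (nums[6]=4≤4), i→0 (nums[0]=4≥4); i<j, swap → [4,4,5,4,5,5,4]
j→3 (nums[3]=4≤4), i→1 (nums[1]=4≥4); i<j, swap → [4,4,5,4,5,5,4]
j→1, i→2; i≥j, return j=1. nums = [4,4,5,4,5,5,4]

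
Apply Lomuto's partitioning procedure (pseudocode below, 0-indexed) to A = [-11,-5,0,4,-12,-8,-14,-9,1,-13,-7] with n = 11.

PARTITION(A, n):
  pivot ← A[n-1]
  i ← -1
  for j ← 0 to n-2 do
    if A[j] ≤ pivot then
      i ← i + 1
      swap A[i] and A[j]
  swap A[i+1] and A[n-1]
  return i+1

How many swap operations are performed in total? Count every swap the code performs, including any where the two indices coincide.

7

pivot = A[10] = -7; i = -1
j=0: A[0]=-11 ≤ -7 → i=0, swap A[0],A[0] (no change) → [-11,-5,0,4,-12,-8,-14,-9,1,-13,-7]
j=1: A[1]=-5 > -7 → no swap
j=2: A[2]=0 > -7 → no swap
j=3: A[3]=4 > -7 → no swap
j=4: A[4]=-12 ≤ -7 → i=1, swap A[1],A[4] → [-11,-12,0,4,-5,-8,-14,-9,1,-13,-7]
j=5: A[5]=-8 ≤ -7 → i=2, swap A[2],A[5] → [-11,-12,-8,4,-5,0,-14,-9,1,-13,-7]
j=6: A[6]=-14 ≤ -7 → i=3, swap A[3],A[6] → [-11,-12,-8,-14,-5,0,4,-9,1,-13,-7]
j=7: A[7]=-9 ≤ -7 → i=4, swap A[4],A[7] → [-11,-12,-8,-14,-9,0,4,-5,1,-13,-7]
j=8: A[8]=1 > -7 → no swap
j=9: A[9]=-13 ≤ -7 → i=5, swap A[5],A[9] → [-11,-12,-8,-14,-9,-13,4,-5,1,0,-7]
final swap A[6],A[10] → [-11,-12,-8,-14,-9,-13,-7,-5,1,0,4]; return 6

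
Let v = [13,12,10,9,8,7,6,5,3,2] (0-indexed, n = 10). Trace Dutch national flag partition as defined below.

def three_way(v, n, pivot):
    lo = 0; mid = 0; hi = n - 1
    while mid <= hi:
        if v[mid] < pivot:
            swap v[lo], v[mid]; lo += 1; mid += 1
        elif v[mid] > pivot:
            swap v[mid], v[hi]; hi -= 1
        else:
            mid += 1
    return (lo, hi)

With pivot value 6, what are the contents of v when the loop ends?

pivot = 6; lo=0, mid=0, hi=9
v[mid]=13>6: swap v[0],v[9]; hi=8 → [2,12,10,9,8,7,6,5,3,13]
v[mid]=2<6: swap v[0],v[0]; lo=1,mid=1 → [2,12,10,9,8,7,6,5,3,13]
v[mid]=12>6: swap v[1],v[8]; hi=7 → [2,3,10,9,8,7,6,5,12,13]
v[mid]=3<6: swap v[1],v[1]; lo=2,mid=2 → [2,3,10,9,8,7,6,5,12,13]
v[mid]=10>6: swap v[2],v[7]; hi=6 → [2,3,5,9,8,7,6,10,12,13]
v[mid]=5<6: swap v[2],v[2]; lo=3,mid=3 → [2,3,5,9,8,7,6,10,12,13]
v[mid]=9>6: swap v[3],v[6]; hi=5 → [2,3,5,6,8,7,9,10,12,13]
v[mid]=6=6: mid=4
v[mid]=8>6: swap v[4],v[5]; hi=4 → [2,3,5,6,7,8,9,10,12,13]
v[mid]=7>6: swap v[4],v[4]; hi=3 → [2,3,5,6,7,8,9,10,12,13]
end: lo=3, hi=3; v = [2,3,5,6,7,8,9,10,12,13]

[2,3,5,6,7,8,9,10,12,13]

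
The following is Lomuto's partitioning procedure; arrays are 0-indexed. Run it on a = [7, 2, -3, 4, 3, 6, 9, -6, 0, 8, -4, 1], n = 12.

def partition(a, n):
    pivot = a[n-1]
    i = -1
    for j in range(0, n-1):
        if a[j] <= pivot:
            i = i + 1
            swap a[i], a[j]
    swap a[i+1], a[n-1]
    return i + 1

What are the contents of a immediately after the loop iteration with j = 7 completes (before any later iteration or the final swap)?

pivot=1, i=-1
j=0: 7>1, skip
j=1: 2>1, skip
j=2: -3≤1, i=0, swap(0,2) ⇒ [-3, 2, 7, 4, 3, 6, 9, -6, 0, 8, -4, 1]
j=3: 4>1, skip
j=4: 3>1, skip
j=5: 6>1, skip
j=6: 9>1, skip
j=7: -6≤1, i=1, swap(1,7) ⇒ [-3, -6, 7, 4, 3, 6, 9, 2, 0, 8, -4, 1]
(after j=7) a = [-3, -6, 7, 4, 3, 6, 9, 2, 0, 8, -4, 1]

[-3, -6, 7, 4, 3, 6, 9, 2, 0, 8, -4, 1]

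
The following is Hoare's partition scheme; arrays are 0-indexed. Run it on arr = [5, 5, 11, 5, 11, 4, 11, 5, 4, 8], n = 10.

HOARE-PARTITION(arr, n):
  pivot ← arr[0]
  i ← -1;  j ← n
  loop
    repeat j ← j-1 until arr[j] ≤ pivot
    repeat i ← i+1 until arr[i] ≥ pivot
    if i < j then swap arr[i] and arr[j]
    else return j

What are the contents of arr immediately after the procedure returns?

pivot = arr[0] = 5; i = -1, j = 10
j→8 (arr[8]=4≤5), i→0 (arr[0]=5≥5); i<j, swap → [4, 5, 11, 5, 11, 4, 11, 5, 5, 8]
j→7 (arr[7]=5≤5), i→1 (arr[1]=5≥5); i<j, swap → [4, 5, 11, 5, 11, 4, 11, 5, 5, 8]
j→5 (arr[5]=4≤5), i→2 (arr[2]=11≥5); i<j, swap → [4, 5, 4, 5, 11, 11, 11, 5, 5, 8]
j→3, i→3; i≥j, return j=3. arr = [4, 5, 4, 5, 11, 11, 11, 5, 5, 8]

[4, 5, 4, 5, 11, 11, 11, 5, 5, 8]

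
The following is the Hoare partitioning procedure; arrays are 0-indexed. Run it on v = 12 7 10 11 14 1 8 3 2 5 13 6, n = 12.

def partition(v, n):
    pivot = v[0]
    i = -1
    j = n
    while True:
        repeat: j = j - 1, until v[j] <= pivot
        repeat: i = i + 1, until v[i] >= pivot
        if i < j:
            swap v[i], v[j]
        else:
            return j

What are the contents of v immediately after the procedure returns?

6 7 10 11 5 1 8 3 2 14 13 12

pivot=12
j stops at 11 (6), i stops at 0 (12); swap ⇒ 6 7 10 11 14 1 8 3 2 5 13 12
j stops at 9 (5), i stops at 4 (14); swap ⇒ 6 7 10 11 5 1 8 3 2 14 13 12
j stops at 8, i stops at 9; i≥j ⇒ return 8. v=6 7 10 11 5 1 8 3 2 14 13 12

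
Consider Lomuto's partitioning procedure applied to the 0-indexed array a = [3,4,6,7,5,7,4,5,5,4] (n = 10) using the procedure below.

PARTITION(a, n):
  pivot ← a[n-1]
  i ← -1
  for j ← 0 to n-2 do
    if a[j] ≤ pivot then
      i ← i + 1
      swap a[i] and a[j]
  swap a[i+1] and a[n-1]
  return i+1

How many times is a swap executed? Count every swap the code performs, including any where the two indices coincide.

pivot=4, i=-1
j=0: 3≤4, i=0, swap(0,0) ⇒ [3,4,6,7,5,7,4,5,5,4]
j=1: 4≤4, i=1, swap(1,1) ⇒ [3,4,6,7,5,7,4,5,5,4]
j=2: 6>4, skip
j=3: 7>4, skip
j=4: 5>4, skip
j=5: 7>4, skip
j=6: 4≤4, i=2, swap(2,6) ⇒ [3,4,4,7,5,7,6,5,5,4]
j=7: 5>4, skip
j=8: 5>4, skip
swap(3,9) ⇒ [3,4,4,4,5,7,6,5,5,7]; return 3

4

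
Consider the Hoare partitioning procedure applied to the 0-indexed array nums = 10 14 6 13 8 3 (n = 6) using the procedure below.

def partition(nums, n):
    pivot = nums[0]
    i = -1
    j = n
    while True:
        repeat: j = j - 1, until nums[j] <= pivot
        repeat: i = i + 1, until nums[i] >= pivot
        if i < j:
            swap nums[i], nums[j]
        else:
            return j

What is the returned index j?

2

pivot = nums[0] = 10; i = -1, j = 6
j→5 (nums[5]=3≤10), i→0 (nums[0]=10≥10); i<j, swap → 3 14 6 13 8 10
j→4 (nums[4]=8≤10), i→1 (nums[1]=14≥10); i<j, swap → 3 8 6 13 14 10
j→2, i→3; i≥j, return j=2. nums = 3 8 6 13 14 10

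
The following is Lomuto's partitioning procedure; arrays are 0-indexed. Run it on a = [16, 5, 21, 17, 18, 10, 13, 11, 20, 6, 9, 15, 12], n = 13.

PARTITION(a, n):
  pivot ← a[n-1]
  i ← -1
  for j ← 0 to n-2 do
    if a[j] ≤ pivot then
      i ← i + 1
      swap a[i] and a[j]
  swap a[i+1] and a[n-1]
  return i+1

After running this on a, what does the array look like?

[5, 10, 11, 6, 9, 12, 13, 21, 20, 17, 18, 15, 16]

pivot=12, i=-1
j=0: 16>12, skip
j=1: 5≤12, i=0, swap(0,1) ⇒ [5, 16, 21, 17, 18, 10, 13, 11, 20, 6, 9, 15, 12]
j=2: 21>12, skip
j=3: 17>12, skip
j=4: 18>12, skip
j=5: 10≤12, i=1, swap(1,5) ⇒ [5, 10, 21, 17, 18, 16, 13, 11, 20, 6, 9, 15, 12]
j=6: 13>12, skip
j=7: 11≤12, i=2, swap(2,7) ⇒ [5, 10, 11, 17, 18, 16, 13, 21, 20, 6, 9, 15, 12]
j=8: 20>12, skip
j=9: 6≤12, i=3, swap(3,9) ⇒ [5, 10, 11, 6, 18, 16, 13, 21, 20, 17, 9, 15, 12]
j=10: 9≤12, i=4, swap(4,10) ⇒ [5, 10, 11, 6, 9, 16, 13, 21, 20, 17, 18, 15, 12]
j=11: 15>12, skip
swap(5,12) ⇒ [5, 10, 11, 6, 9, 12, 13, 21, 20, 17, 18, 15, 16]; return 5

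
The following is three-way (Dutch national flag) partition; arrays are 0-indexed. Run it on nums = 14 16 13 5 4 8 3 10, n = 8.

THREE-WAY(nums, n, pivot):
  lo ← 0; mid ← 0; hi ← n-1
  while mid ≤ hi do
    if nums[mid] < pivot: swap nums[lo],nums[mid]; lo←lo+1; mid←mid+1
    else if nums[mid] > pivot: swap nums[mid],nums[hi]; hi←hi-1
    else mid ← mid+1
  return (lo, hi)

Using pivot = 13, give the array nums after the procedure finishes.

10 3 5 4 8 13 16 14

pivot = 13; lo=0, mid=0, hi=7
nums[mid]=14>13: swap nums[0],nums[7]; hi=6 → 10 16 13 5 4 8 3 14
nums[mid]=10<13: swap nums[0],nums[0]; lo=1,mid=1 → 10 16 13 5 4 8 3 14
nums[mid]=16>13: swap nums[1],nums[6]; hi=5 → 10 3 13 5 4 8 16 14
nums[mid]=3<13: swap nums[1],nums[1]; lo=2,mid=2 → 10 3 13 5 4 8 16 14
nums[mid]=13=13: mid=3
nums[mid]=5<13: swap nums[2],nums[3]; lo=3,mid=4 → 10 3 5 13 4 8 16 14
nums[mid]=4<13: swap nums[3],nums[4]; lo=4,mid=5 → 10 3 5 4 13 8 16 14
nums[mid]=8<13: swap nums[4],nums[5]; lo=5,mid=6 → 10 3 5 4 8 13 16 14
end: lo=5, hi=5; nums = 10 3 5 4 8 13 16 14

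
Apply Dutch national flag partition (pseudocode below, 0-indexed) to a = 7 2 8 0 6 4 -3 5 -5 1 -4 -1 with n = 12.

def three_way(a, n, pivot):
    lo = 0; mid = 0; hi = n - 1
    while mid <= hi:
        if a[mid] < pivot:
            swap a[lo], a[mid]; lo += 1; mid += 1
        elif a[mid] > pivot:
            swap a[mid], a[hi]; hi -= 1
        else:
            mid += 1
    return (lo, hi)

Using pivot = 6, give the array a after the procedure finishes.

-1 2 -4 0 4 -3 5 -5 1 6 8 7

pivot = 6; lo=0, mid=0, hi=11
a[mid]=7>6: swap a[0],a[11]; hi=10 → -1 2 8 0 6 4 -3 5 -5 1 -4 7
a[mid]=-1<6: swap a[0],a[0]; lo=1,mid=1 → -1 2 8 0 6 4 -3 5 -5 1 -4 7
a[mid]=2<6: swap a[1],a[1]; lo=2,mid=2 → -1 2 8 0 6 4 -3 5 -5 1 -4 7
a[mid]=8>6: swap a[2],a[10]; hi=9 → -1 2 -4 0 6 4 -3 5 -5 1 8 7
a[mid]=-4<6: swap a[2],a[2]; lo=3,mid=3 → -1 2 -4 0 6 4 -3 5 -5 1 8 7
a[mid]=0<6: swap a[3],a[3]; lo=4,mid=4 → -1 2 -4 0 6 4 -3 5 -5 1 8 7
a[mid]=6=6: mid=5
a[mid]=4<6: swap a[4],a[5]; lo=5,mid=6 → -1 2 -4 0 4 6 -3 5 -5 1 8 7
a[mid]=-3<6: swap a[5],a[6]; lo=6,mid=7 → -1 2 -4 0 4 -3 6 5 -5 1 8 7
a[mid]=5<6: swap a[6],a[7]; lo=7,mid=8 → -1 2 -4 0 4 -3 5 6 -5 1 8 7
a[mid]=-5<6: swap a[7],a[8]; lo=8,mid=9 → -1 2 -4 0 4 -3 5 -5 6 1 8 7
a[mid]=1<6: swap a[8],a[9]; lo=9,mid=10 → -1 2 -4 0 4 -3 5 -5 1 6 8 7
end: lo=9, hi=9; a = -1 2 -4 0 4 -3 5 -5 1 6 8 7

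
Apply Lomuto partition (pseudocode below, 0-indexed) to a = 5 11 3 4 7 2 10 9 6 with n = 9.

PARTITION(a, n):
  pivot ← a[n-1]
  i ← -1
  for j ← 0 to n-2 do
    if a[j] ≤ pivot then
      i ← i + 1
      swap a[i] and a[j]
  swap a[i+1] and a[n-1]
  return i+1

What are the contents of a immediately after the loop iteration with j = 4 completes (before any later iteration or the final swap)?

5 3 4 11 7 2 10 9 6

pivot = a[8] = 6; i = -1
j=0: a[0]=5 ≤ 6 → i=0, swap a[0],a[0] (no change) → 5 11 3 4 7 2 10 9 6
j=1: a[1]=11 > 6 → no swap
j=2: a[2]=3 ≤ 6 → i=1, swap a[1],a[2] → 5 3 11 4 7 2 10 9 6
j=3: a[3]=4 ≤ 6 → i=2, swap a[2],a[3] → 5 3 4 11 7 2 10 9 6
j=4: a[4]=7 > 6 → no swap
(after j=4) a = 5 3 4 11 7 2 10 9 6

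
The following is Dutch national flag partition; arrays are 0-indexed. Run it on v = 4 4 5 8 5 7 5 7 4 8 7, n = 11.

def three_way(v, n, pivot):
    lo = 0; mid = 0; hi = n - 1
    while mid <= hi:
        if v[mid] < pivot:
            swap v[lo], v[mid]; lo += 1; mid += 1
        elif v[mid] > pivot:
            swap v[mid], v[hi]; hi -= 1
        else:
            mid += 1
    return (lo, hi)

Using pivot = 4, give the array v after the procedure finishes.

pivot = 4; lo=0, mid=0, hi=10
v[mid]=4=4: mid=1
v[mid]=4=4: mid=2
v[mid]=5>4: swap v[2],v[10]; hi=9 → 4 4 7 8 5 7 5 7 4 8 5
v[mid]=7>4: swap v[2],v[9]; hi=8 → 4 4 8 8 5 7 5 7 4 7 5
v[mid]=8>4: swap v[2],v[8]; hi=7 → 4 4 4 8 5 7 5 7 8 7 5
v[mid]=4=4: mid=3
v[mid]=8>4: swap v[3],v[7]; hi=6 → 4 4 4 7 5 7 5 8 8 7 5
v[mid]=7>4: swap v[3],v[6]; hi=5 → 4 4 4 5 5 7 7 8 8 7 5
v[mid]=5>4: swap v[3],v[5]; hi=4 → 4 4 4 7 5 5 7 8 8 7 5
v[mid]=7>4: swap v[3],v[4]; hi=3 → 4 4 4 5 7 5 7 8 8 7 5
v[mid]=5>4: swap v[3],v[3]; hi=2 → 4 4 4 5 7 5 7 8 8 7 5
end: lo=0, hi=2; v = 4 4 4 5 7 5 7 8 8 7 5

4 4 4 5 7 5 7 8 8 7 5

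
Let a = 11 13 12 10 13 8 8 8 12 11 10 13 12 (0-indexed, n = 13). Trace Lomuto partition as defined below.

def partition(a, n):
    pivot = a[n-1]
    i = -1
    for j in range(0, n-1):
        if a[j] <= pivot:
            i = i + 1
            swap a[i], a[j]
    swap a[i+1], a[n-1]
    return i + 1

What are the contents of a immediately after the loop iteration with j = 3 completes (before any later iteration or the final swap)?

pivot = a[12] = 12; i = -1
j=0: a[0]=11 ≤ 12 → i=0, swap a[0],a[0] (no change) → 11 13 12 10 13 8 8 8 12 11 10 13 12
j=1: a[1]=13 > 12 → no swap
j=2: a[2]=12 ≤ 12 → i=1, swap a[1],a[2] → 11 12 13 10 13 8 8 8 12 11 10 13 12
j=3: a[3]=10 ≤ 12 → i=2, swap a[2],a[3] → 11 12 10 13 13 8 8 8 12 11 10 13 12
(after j=3) a = 11 12 10 13 13 8 8 8 12 11 10 13 12

11 12 10 13 13 8 8 8 12 11 10 13 12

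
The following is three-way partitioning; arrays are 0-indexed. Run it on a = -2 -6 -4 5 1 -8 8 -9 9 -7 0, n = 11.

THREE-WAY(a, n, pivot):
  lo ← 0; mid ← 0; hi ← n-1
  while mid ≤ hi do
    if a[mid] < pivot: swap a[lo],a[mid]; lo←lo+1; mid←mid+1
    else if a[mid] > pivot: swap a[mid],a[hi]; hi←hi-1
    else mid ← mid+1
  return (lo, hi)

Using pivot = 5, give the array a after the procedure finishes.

lo=0 mid=0 hi=10
-2<5: swap(0,0), lo=1 mid=1 ⇒ -2 -6 -4 5 1 -8 8 -9 9 -7 0
-6<5: swap(1,1), lo=2 mid=2 ⇒ -2 -6 -4 5 1 -8 8 -9 9 -7 0
-4<5: swap(2,2), lo=3 mid=3 ⇒ -2 -6 -4 5 1 -8 8 -9 9 -7 0
5=5: mid=4
1<5: swap(3,4), lo=4 mid=5 ⇒ -2 -6 -4 1 5 -8 8 -9 9 -7 0
-8<5: swap(4,5), lo=5 mid=6 ⇒ -2 -6 -4 1 -8 5 8 -9 9 -7 0
8>5: swap(6,10), hi=9 ⇒ -2 -6 -4 1 -8 5 0 -9 9 -7 8
0<5: swap(5,6), lo=6 mid=7 ⇒ -2 -6 -4 1 -8 0 5 -9 9 -7 8
-9<5: swap(6,7), lo=7 mid=8 ⇒ -2 -6 -4 1 -8 0 -9 5 9 -7 8
9>5: swap(8,9), hi=8 ⇒ -2 -6 -4 1 -8 0 -9 5 -7 9 8
-7<5: swap(7,8), lo=8 mid=9 ⇒ -2 -6 -4 1 -8 0 -9 -7 5 9 8
done. lo=8 hi=8; a=-2 -6 -4 1 -8 0 -9 -7 5 9 8

-2 -6 -4 1 -8 0 -9 -7 5 9 8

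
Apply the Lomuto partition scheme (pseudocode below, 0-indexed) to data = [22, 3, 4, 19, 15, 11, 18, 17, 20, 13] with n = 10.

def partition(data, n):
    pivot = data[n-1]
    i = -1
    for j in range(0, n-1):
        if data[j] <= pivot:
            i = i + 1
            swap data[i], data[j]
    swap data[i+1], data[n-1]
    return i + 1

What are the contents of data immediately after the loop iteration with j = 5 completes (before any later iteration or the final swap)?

pivot = data[9] = 13; i = -1
j=0: data[0]=22 > 13 → no swap
j=1: data[1]=3 ≤ 13 → i=0, swap data[0],data[1] → [3, 22, 4, 19, 15, 11, 18, 17, 20, 13]
j=2: data[2]=4 ≤ 13 → i=1, swap data[1],data[2] → [3, 4, 22, 19, 15, 11, 18, 17, 20, 13]
j=3: data[3]=19 > 13 → no swap
j=4: data[4]=15 > 13 → no swap
j=5: data[5]=11 ≤ 13 → i=2, swap data[2],data[5] → [3, 4, 11, 19, 15, 22, 18, 17, 20, 13]
(after j=5) data = [3, 4, 11, 19, 15, 22, 18, 17, 20, 13]

[3, 4, 11, 19, 15, 22, 18, 17, 20, 13]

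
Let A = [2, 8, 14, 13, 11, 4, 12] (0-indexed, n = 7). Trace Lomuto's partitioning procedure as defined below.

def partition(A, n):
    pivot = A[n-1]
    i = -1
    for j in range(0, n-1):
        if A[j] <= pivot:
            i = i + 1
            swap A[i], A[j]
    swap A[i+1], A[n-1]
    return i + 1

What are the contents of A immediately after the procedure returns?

[2, 8, 11, 4, 12, 13, 14]

pivot = A[6] = 12; i = -1
j=0: A[0]=2 ≤ 12 → i=0, swap A[0],A[0] (no change) → [2, 8, 14, 13, 11, 4, 12]
j=1: A[1]=8 ≤ 12 → i=1, swap A[1],A[1] (no change) → [2, 8, 14, 13, 11, 4, 12]
j=2: A[2]=14 > 12 → no swap
j=3: A[3]=13 > 12 → no swap
j=4: A[4]=11 ≤ 12 → i=2, swap A[2],A[4] → [2, 8, 11, 13, 14, 4, 12]
j=5: A[5]=4 ≤ 12 → i=3, swap A[3],A[5] → [2, 8, 11, 4, 14, 13, 12]
final swap A[4],A[6] → [2, 8, 11, 4, 12, 13, 14]; return 4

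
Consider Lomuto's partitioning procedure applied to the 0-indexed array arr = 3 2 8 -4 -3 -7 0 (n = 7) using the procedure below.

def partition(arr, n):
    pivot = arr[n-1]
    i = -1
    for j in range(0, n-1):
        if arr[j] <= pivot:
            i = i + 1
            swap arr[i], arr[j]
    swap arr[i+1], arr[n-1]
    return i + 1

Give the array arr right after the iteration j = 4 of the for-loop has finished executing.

-4 -3 8 3 2 -7 0

pivot=0, i=-1
j=0: 3>0, skip
j=1: 2>0, skip
j=2: 8>0, skip
j=3: -4≤0, i=0, swap(0,3) ⇒ -4 2 8 3 -3 -7 0
j=4: -3≤0, i=1, swap(1,4) ⇒ -4 -3 8 3 2 -7 0
(after j=4) arr = -4 -3 8 3 2 -7 0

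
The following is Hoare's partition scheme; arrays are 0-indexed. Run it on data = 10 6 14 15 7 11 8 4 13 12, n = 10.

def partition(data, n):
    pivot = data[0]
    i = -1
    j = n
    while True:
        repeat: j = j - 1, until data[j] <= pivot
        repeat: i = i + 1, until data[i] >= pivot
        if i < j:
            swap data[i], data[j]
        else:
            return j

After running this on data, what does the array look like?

4 6 8 7 15 11 14 10 13 12

pivot = data[0] = 10; i = -1, j = 10
j→7 (data[7]=4≤10), i→0 (data[0]=10≥10); i<j, swap → 4 6 14 15 7 11 8 10 13 12
j→6 (data[6]=8≤10), i→2 (data[2]=14≥10); i<j, swap → 4 6 8 15 7 11 14 10 13 12
j→4 (data[4]=7≤10), i→3 (data[3]=15≥10); i<j, swap → 4 6 8 7 15 11 14 10 13 12
j→3, i→4; i≥j, return j=3. data = 4 6 8 7 15 11 14 10 13 12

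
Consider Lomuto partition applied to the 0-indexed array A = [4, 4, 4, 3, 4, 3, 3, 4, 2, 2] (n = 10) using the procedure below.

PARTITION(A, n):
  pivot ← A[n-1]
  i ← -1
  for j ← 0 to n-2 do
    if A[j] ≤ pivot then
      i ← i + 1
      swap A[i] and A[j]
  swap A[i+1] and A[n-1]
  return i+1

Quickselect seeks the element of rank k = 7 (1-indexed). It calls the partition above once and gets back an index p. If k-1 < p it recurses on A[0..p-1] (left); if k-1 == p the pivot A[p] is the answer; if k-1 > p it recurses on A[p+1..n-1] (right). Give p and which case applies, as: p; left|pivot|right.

pivot = A[9] = 2; i = -1
j=0: A[0]=4 > 2 → no swap
j=1: A[1]=4 > 2 → no swap
j=2: A[2]=4 > 2 → no swap
j=3: A[3]=3 > 2 → no swap
j=4: A[4]=4 > 2 → no swap
j=5: A[5]=3 > 2 → no swap
j=6: A[6]=3 > 2 → no swap
j=7: A[7]=4 > 2 → no swap
j=8: A[8]=2 ≤ 2 → i=0, swap A[0],A[8] → [2, 4, 4, 3, 4, 3, 3, 4, 4, 2]
final swap A[1],A[9] → [2, 2, 4, 3, 4, 3, 3, 4, 4, 4]; return 1
p = 1; k-1 = 6 > 1 ⇒ right

1; right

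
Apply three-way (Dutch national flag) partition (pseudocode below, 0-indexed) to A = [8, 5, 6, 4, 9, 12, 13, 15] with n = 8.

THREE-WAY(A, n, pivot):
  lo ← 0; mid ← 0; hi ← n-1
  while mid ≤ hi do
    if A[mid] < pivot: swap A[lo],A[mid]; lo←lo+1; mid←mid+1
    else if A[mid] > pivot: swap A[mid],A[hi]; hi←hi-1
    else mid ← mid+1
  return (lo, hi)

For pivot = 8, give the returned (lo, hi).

(3, 3)

pivot = 8; lo=0, mid=0, hi=7
A[mid]=8=8: mid=1
A[mid]=5<8: swap A[0],A[1]; lo=1,mid=2 → [5, 8, 6, 4, 9, 12, 13, 15]
A[mid]=6<8: swap A[1],A[2]; lo=2,mid=3 → [5, 6, 8, 4, 9, 12, 13, 15]
A[mid]=4<8: swap A[2],A[3]; lo=3,mid=4 → [5, 6, 4, 8, 9, 12, 13, 15]
A[mid]=9>8: swap A[4],A[7]; hi=6 → [5, 6, 4, 8, 15, 12, 13, 9]
A[mid]=15>8: swap A[4],A[6]; hi=5 → [5, 6, 4, 8, 13, 12, 15, 9]
A[mid]=13>8: swap A[4],A[5]; hi=4 → [5, 6, 4, 8, 12, 13, 15, 9]
A[mid]=12>8: swap A[4],A[4]; hi=3 → [5, 6, 4, 8, 12, 13, 15, 9]
end: lo=3, hi=3; A = [5, 6, 4, 8, 12, 13, 15, 9]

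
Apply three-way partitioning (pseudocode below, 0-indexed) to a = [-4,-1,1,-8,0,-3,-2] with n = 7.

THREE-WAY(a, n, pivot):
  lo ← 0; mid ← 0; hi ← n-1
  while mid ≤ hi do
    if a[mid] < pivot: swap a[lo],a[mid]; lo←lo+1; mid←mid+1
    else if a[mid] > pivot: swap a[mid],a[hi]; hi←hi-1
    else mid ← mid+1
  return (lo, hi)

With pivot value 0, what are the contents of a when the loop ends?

[-4,-1,-2,-8,-3,0,1]

lo=0 mid=0 hi=6
-4<0: swap(0,0), lo=1 mid=1 ⇒ [-4,-1,1,-8,0,-3,-2]
-1<0: swap(1,1), lo=2 mid=2 ⇒ [-4,-1,1,-8,0,-3,-2]
1>0: swap(2,6), hi=5 ⇒ [-4,-1,-2,-8,0,-3,1]
-2<0: swap(2,2), lo=3 mid=3 ⇒ [-4,-1,-2,-8,0,-3,1]
-8<0: swap(3,3), lo=4 mid=4 ⇒ [-4,-1,-2,-8,0,-3,1]
0=0: mid=5
-3<0: swap(4,5), lo=5 mid=6 ⇒ [-4,-1,-2,-8,-3,0,1]
done. lo=5 hi=5; a=[-4,-1,-2,-8,-3,0,1]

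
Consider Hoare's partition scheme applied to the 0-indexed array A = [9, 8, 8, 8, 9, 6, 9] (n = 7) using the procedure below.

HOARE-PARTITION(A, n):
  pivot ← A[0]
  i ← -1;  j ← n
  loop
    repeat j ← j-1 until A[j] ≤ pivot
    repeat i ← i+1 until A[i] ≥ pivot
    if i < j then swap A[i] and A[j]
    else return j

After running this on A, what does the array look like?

pivot = A[0] = 9; i = -1, j = 7
j→6 (A[6]=9≤9), i→0 (A[0]=9≥9); i<j, swap → [9, 8, 8, 8, 9, 6, 9]
j→5 (A[5]=6≤9), i→4 (A[4]=9≥9); i<j, swap → [9, 8, 8, 8, 6, 9, 9]
j→4, i→5; i≥j, return j=4. A = [9, 8, 8, 8, 6, 9, 9]

[9, 8, 8, 8, 6, 9, 9]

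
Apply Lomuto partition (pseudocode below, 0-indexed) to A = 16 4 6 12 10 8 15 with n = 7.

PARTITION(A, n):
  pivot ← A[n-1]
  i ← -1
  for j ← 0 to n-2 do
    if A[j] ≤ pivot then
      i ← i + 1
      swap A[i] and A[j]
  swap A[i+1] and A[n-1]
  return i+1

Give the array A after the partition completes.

pivot = A[6] = 15; i = -1
j=0: A[0]=16 > 15 → no swap
j=1: A[1]=4 ≤ 15 → i=0, swap A[0],A[1] → 4 16 6 12 10 8 15
j=2: A[2]=6 ≤ 15 → i=1, swap A[1],A[2] → 4 6 16 12 10 8 15
j=3: A[3]=12 ≤ 15 → i=2, swap A[2],A[3] → 4 6 12 16 10 8 15
j=4: A[4]=10 ≤ 15 → i=3, swap A[3],A[4] → 4 6 12 10 16 8 15
j=5: A[5]=8 ≤ 15 → i=4, swap A[4],A[5] → 4 6 12 10 8 16 15
final swap A[5],A[6] → 4 6 12 10 8 15 16; return 5

4 6 12 10 8 15 16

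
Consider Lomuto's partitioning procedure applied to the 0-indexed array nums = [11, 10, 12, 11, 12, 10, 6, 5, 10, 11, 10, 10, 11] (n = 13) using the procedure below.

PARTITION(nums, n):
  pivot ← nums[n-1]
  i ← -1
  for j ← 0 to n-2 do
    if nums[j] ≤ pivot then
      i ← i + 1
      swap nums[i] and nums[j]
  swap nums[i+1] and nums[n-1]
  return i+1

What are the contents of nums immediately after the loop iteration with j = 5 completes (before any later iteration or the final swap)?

pivot=11, i=-1
j=0: 11≤11, i=0, swap(0,0) ⇒ [11, 10, 12, 11, 12, 10, 6, 5, 10, 11, 10, 10, 11]
j=1: 10≤11, i=1, swap(1,1) ⇒ [11, 10, 12, 11, 12, 10, 6, 5, 10, 11, 10, 10, 11]
j=2: 12>11, skip
j=3: 11≤11, i=2, swap(2,3) ⇒ [11, 10, 11, 12, 12, 10, 6, 5, 10, 11, 10, 10, 11]
j=4: 12>11, skip
j=5: 10≤11, i=3, swap(3,5) ⇒ [11, 10, 11, 10, 12, 12, 6, 5, 10, 11, 10, 10, 11]
(after j=5) nums = [11, 10, 11, 10, 12, 12, 6, 5, 10, 11, 10, 10, 11]

[11, 10, 11, 10, 12, 12, 6, 5, 10, 11, 10, 10, 11]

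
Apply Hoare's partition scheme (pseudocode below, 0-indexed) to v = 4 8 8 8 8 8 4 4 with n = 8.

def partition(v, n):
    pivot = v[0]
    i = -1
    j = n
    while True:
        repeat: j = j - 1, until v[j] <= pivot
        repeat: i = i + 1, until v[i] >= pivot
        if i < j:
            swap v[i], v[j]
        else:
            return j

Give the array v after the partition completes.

pivot=4
j stops at 7 (4), i stops at 0 (4); swap ⇒ 4 8 8 8 8 8 4 4
j stops at 6 (4), i stops at 1 (8); swap ⇒ 4 4 8 8 8 8 8 4
j stops at 1, i stops at 2; i≥j ⇒ return 1. v=4 4 8 8 8 8 8 4

4 4 8 8 8 8 8 4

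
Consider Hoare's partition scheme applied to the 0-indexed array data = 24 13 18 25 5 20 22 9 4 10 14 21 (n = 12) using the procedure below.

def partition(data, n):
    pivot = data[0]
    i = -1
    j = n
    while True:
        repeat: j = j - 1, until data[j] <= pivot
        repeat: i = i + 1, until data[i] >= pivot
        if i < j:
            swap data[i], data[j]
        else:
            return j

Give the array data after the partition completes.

21 13 18 14 5 20 22 9 4 10 25 24

pivot = data[0] = 24; i = -1, j = 12
j→11 (data[11]=21≤24), i→0 (data[0]=24≥24); i<j, swap → 21 13 18 25 5 20 22 9 4 10 14 24
j→10 (data[10]=14≤24), i→3 (data[3]=25≥24); i<j, swap → 21 13 18 14 5 20 22 9 4 10 25 24
j→9, i→10; i≥j, return j=9. data = 21 13 18 14 5 20 22 9 4 10 25 24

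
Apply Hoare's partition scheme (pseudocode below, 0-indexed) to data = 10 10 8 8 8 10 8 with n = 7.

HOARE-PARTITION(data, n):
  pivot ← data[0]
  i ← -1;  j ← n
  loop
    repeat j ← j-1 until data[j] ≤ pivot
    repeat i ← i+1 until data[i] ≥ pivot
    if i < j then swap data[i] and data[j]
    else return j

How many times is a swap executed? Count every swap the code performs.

pivot = data[0] = 10; i = -1, j = 7
j→6 (data[6]=8≤10), i→0 (data[0]=10≥10); i<j, swap → 8 10 8 8 8 10 10
j→5 (data[5]=10≤10), i→1 (data[1]=10≥10); i<j, swap → 8 10 8 8 8 10 10
j→4, i→5; i≥j, return j=4. data = 8 10 8 8 8 10 10

2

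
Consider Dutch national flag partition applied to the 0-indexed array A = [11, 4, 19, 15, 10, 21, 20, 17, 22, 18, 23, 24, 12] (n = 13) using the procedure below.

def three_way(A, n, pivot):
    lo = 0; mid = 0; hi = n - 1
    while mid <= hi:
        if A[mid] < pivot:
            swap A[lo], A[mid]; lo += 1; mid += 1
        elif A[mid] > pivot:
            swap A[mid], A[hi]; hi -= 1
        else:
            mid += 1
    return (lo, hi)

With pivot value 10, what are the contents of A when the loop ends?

[4, 10, 15, 19, 21, 20, 17, 22, 18, 23, 24, 12, 11]

lo=0 mid=0 hi=12
11>10: swap(0,12), hi=11 ⇒ [12, 4, 19, 15, 10, 21, 20, 17, 22, 18, 23, 24, 11]
12>10: swap(0,11), hi=10 ⇒ [24, 4, 19, 15, 10, 21, 20, 17, 22, 18, 23, 12, 11]
24>10: swap(0,10), hi=9 ⇒ [23, 4, 19, 15, 10, 21, 20, 17, 22, 18, 24, 12, 11]
23>10: swap(0,9), hi=8 ⇒ [18, 4, 19, 15, 10, 21, 20, 17, 22, 23, 24, 12, 11]
18>10: swap(0,8), hi=7 ⇒ [22, 4, 19, 15, 10, 21, 20, 17, 18, 23, 24, 12, 11]
22>10: swap(0,7), hi=6 ⇒ [17, 4, 19, 15, 10, 21, 20, 22, 18, 23, 24, 12, 11]
17>10: swap(0,6), hi=5 ⇒ [20, 4, 19, 15, 10, 21, 17, 22, 18, 23, 24, 12, 11]
20>10: swap(0,5), hi=4 ⇒ [21, 4, 19, 15, 10, 20, 17, 22, 18, 23, 24, 12, 11]
21>10: swap(0,4), hi=3 ⇒ [10, 4, 19, 15, 21, 20, 17, 22, 18, 23, 24, 12, 11]
10=10: mid=1
4<10: swap(0,1), lo=1 mid=2 ⇒ [4, 10, 19, 15, 21, 20, 17, 22, 18, 23, 24, 12, 11]
19>10: swap(2,3), hi=2 ⇒ [4, 10, 15, 19, 21, 20, 17, 22, 18, 23, 24, 12, 11]
15>10: swap(2,2), hi=1 ⇒ [4, 10, 15, 19, 21, 20, 17, 22, 18, 23, 24, 12, 11]
done. lo=1 hi=1; A=[4, 10, 15, 19, 21, 20, 17, 22, 18, 23, 24, 12, 11]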